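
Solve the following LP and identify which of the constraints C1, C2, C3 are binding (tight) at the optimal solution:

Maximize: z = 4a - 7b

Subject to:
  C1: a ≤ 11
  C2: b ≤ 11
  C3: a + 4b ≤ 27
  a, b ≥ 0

At a = 11, b = 0, compute slack b - a·x for each constraint:
  C1: 11 − 11 = 0  (binding)
  C2: 11 − 0 = 11  (slack)
  C3: 27 − 11 = 16  (slack)

Optimal: a = 11, b = 0
Binding: C1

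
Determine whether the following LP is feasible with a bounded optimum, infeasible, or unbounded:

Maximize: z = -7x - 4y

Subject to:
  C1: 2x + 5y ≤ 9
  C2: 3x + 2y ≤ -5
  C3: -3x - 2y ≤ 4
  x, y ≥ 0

Infeasible (no feasible solution exists)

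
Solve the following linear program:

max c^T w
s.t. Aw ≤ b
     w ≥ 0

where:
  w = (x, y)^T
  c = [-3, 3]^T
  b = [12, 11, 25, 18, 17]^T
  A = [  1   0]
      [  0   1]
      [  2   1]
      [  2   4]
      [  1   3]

Evaluate the objective at each vertex of the feasible region:
  z(0, 0) = 0
  z(9, 0) = -27
  z(0, 4.5) = 13.5  ←
The maximum is at x = 0, y = 4.5.

x = 0, y = 4.5, z = 13.5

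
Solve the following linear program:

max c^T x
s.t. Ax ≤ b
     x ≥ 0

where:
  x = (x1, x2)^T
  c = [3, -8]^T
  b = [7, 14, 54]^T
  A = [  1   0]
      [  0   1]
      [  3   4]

Evaluate the objective at each vertex of the feasible region:
  z(0, 0) = 0
  z(7, 0) = 21  ←
  z(7, 8.25) = -45
  z(0, 13.5) = -108
The maximum is at x1 = 7, x2 = 0.

x1 = 7, x2 = 0, z = 21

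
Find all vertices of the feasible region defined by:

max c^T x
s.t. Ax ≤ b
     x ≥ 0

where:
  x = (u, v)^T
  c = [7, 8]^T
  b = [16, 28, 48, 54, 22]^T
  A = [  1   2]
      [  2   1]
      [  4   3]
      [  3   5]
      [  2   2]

(0, 0), (11, 0), (6, 5), (0, 8)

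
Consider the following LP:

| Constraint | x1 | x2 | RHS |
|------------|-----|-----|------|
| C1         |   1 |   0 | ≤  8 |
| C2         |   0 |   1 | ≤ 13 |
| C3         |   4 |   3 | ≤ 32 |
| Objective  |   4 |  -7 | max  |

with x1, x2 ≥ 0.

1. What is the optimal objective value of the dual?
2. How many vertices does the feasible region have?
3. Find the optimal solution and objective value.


1. 32
2. 3
3. x1 = 8, x2 = 0, z = 32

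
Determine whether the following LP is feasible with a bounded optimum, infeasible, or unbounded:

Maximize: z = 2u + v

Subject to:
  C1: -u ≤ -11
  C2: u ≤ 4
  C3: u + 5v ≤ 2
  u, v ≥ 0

Infeasible (no feasible solution exists)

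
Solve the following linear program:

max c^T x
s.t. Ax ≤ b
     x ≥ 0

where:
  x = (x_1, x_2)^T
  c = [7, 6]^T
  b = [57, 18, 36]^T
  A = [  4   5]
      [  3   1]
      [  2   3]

Evaluate the objective at each vertex of the feasible region:
  z(0, 0) = 0
  z(6, 0) = 42
  z(3, 9) = 75  ←
  z(0, 11.4) = 68.4
The maximum is at x_1 = 3, x_2 = 9.

x_1 = 3, x_2 = 9, z = 75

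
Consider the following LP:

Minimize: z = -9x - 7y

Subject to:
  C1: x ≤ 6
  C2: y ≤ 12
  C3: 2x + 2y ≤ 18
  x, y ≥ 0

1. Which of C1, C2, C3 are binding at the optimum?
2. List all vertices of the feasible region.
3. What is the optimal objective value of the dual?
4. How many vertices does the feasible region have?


1. C1, C3
2. (0, 0), (6, 0), (6, 3), (0, 9)
3. -75
4. 4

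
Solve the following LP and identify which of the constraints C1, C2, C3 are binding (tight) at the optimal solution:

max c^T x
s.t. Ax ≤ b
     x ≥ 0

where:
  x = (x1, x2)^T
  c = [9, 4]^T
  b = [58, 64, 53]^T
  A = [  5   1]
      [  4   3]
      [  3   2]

At x1 = 10, x2 = 8, compute slack b - a·x for each constraint:
  C1: 58 − 58 = 0  (binding)
  C2: 64 − 64 = 0  (binding)
  C3: 53 − 46 = 7  (slack)

Optimal: x1 = 10, x2 = 8
Binding: C1, C2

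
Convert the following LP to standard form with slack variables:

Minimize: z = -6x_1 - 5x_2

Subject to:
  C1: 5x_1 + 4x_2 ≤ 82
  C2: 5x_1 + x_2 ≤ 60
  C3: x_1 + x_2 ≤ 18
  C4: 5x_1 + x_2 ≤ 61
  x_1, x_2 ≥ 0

min z = -6x_1 - 5x_2

s.t.
  5x_1 + 4x_2 + s1 = 82
  5x_1 + x_2 + s2 = 60
  x_1 + x_2 + s3 = 18
  5x_1 + x_2 + s4 = 61
  x_1, x_2, s1, s2, s3, s4 ≥ 0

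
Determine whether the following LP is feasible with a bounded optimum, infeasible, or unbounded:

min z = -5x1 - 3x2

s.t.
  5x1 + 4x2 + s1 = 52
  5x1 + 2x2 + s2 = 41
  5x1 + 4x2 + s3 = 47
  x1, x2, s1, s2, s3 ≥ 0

Feasible with a bounded optimal solution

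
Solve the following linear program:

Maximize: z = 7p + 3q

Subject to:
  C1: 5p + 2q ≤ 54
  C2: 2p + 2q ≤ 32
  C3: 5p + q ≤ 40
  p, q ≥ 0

Evaluate the objective at each vertex of the feasible region:
  z(0, 0) = 0
  z(8, 0) = 56
  z(6, 10) = 72  ←
  z(0, 16) = 48
The maximum is at p = 6, q = 10.

p = 6, q = 10, z = 72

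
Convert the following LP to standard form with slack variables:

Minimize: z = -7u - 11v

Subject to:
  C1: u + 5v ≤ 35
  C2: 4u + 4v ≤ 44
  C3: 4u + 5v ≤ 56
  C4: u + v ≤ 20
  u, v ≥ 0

min z = -7u - 11v

s.t.
  u + 5v + s1 = 35
  4u + 4v + s2 = 44
  4u + 5v + s3 = 56
  u + v + s4 = 20
  u, v, s1, s2, s3, s4 ≥ 0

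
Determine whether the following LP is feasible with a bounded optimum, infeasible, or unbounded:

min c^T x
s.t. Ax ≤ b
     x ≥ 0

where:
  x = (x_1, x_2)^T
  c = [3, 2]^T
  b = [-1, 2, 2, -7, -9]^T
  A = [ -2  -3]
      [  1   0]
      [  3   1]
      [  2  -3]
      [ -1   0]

Infeasible (no feasible solution exists)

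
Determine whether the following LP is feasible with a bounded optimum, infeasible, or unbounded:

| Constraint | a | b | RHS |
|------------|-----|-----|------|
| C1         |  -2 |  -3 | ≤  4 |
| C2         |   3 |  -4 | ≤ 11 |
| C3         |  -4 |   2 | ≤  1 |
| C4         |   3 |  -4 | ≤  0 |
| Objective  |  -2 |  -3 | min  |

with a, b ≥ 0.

Unbounded (objective can decrease without bound)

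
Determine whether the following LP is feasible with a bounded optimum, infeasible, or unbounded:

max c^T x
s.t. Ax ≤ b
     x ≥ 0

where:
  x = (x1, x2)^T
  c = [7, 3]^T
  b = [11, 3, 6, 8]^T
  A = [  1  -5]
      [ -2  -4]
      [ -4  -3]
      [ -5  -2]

Unbounded (objective can increase without bound)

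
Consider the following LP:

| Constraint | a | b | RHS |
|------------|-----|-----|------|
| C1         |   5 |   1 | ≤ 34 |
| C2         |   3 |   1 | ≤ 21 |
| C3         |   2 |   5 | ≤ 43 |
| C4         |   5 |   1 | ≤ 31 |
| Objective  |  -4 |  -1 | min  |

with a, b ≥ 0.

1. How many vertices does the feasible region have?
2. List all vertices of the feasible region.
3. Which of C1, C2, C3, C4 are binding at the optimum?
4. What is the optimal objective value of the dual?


1. 5
2. (0, 0), (6.2, 0), (5, 6), (4.769, 6.692), (0, 8.6)
3. C2, C4
4. -26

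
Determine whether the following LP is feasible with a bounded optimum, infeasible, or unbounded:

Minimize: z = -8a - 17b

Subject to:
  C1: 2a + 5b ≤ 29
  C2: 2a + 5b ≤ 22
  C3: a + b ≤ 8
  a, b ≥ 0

Feasible with a bounded optimal solution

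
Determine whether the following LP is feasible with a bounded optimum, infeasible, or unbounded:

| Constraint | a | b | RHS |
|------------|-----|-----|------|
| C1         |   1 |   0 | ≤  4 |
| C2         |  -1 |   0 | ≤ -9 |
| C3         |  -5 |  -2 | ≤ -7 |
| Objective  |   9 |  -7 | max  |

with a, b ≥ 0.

Infeasible (no feasible solution exists)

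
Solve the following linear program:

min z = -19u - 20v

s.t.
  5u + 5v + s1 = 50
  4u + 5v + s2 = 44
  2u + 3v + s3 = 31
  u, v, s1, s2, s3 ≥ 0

Evaluate the objective at each vertex of the feasible region:
  z(0, 0) = 0
  z(10, 0) = -190
  z(6, 4) = -194  ←
  z(0, 8.8) = -176
The minimum is at u = 6, v = 4.

u = 6, v = 4, z = -194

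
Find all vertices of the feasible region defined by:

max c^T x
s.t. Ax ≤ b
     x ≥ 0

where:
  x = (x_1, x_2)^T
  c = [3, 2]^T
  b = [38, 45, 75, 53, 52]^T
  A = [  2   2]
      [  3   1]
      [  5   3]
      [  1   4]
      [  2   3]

(0, 0), (15, 0), (9, 10), (7.667, 11.33), (0, 13.25)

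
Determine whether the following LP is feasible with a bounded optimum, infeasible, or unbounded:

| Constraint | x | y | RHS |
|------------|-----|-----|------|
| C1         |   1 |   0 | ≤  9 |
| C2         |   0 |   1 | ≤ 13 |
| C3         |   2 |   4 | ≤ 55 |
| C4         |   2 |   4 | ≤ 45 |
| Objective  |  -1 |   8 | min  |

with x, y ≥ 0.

Feasible with a bounded optimal solution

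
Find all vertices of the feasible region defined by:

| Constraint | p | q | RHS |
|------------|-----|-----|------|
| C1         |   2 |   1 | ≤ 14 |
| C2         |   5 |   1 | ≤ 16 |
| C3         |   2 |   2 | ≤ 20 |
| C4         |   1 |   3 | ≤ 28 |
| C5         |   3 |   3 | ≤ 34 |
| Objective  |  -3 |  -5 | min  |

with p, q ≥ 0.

(0, 0), (3.2, 0), (1.5, 8.5), (1, 9), (0, 9.333)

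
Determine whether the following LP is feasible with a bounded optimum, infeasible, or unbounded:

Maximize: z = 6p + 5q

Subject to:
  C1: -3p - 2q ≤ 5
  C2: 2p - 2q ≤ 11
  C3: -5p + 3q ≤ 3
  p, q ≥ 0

Unbounded (objective can increase without bound)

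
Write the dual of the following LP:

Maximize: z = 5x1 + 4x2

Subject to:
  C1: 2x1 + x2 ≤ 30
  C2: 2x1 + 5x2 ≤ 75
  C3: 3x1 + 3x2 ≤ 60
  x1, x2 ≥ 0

Primal max cᵀx s.t. Ax ≤ b, x ≥ 0  →  Dual min bᵀy s.t. Aᵀy ≥ c, y ≥ 0.

Minimize: z = 30y1 + 75y2 + 60y3

Subject to:
  2y1 + 2y2 + 3y3 ≥ 5
  y1 + 5y2 + 3y3 ≥ 4
  y1, y2, y3 ≥ 0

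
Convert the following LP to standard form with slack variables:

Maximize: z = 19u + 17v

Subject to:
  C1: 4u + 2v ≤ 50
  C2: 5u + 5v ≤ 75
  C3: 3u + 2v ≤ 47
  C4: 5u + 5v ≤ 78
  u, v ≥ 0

max z = 19u + 17v

s.t.
  4u + 2v + s1 = 50
  5u + 5v + s2 = 75
  3u + 2v + s3 = 47
  5u + 5v + s4 = 78
  u, v, s1, s2, s3, s4 ≥ 0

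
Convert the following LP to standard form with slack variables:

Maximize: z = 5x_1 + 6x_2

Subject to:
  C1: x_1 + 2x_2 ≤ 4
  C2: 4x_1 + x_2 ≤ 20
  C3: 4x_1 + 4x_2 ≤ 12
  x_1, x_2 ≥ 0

max z = 5x_1 + 6x_2

s.t.
  x_1 + 2x_2 + s1 = 4
  4x_1 + x_2 + s2 = 20
  4x_1 + 4x_2 + s3 = 12
  x_1, x_2, s1, s2, s3 ≥ 0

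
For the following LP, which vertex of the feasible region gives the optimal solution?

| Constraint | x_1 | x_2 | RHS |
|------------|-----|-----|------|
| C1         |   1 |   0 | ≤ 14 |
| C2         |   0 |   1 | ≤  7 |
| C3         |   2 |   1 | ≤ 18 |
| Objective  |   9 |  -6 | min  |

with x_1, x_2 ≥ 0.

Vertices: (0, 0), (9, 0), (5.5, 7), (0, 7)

Evaluate the objective at each vertex of the feasible region:
  z(0, 0) = 0
  z(9, 0) = 81
  z(5.5, 7) = 7.5
  z(0, 7) = -42  ←
The minimum is at x_1 = 0, x_2 = 7.

(0, 7)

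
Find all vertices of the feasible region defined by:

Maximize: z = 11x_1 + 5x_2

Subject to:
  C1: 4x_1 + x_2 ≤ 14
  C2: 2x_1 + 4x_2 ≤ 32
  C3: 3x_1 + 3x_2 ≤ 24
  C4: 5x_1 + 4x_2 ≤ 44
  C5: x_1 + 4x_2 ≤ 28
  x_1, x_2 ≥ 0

(0, 0), (3.5, 0), (2, 6), (1.333, 6.667), (0, 7)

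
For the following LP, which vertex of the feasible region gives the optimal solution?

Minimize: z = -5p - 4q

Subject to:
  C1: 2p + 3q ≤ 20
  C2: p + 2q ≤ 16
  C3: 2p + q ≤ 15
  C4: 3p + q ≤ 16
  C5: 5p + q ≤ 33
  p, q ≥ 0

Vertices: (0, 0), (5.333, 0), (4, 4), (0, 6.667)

Evaluate the objective at each vertex of the feasible region:
  z(0, 0) = 0
  z(5.333, 0) = -26.67
  z(4, 4) = -36  ←
  z(0, 6.667) = -26.67
The minimum is at p = 4, q = 4.

(4, 4)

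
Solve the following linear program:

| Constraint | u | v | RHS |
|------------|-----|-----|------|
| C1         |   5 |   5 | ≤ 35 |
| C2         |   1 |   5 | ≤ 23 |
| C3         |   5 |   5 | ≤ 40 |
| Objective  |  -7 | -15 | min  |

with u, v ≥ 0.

Evaluate the objective at each vertex of the feasible region:
  z(0, 0) = 0
  z(7, 0) = -49
  z(3, 4) = -81  ←
  z(0, 4.6) = -69
The minimum is at u = 3, v = 4.

u = 3, v = 4, z = -81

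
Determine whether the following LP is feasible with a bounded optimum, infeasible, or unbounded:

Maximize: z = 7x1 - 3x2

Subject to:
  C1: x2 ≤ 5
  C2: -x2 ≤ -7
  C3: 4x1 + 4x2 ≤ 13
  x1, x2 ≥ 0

Infeasible (no feasible solution exists)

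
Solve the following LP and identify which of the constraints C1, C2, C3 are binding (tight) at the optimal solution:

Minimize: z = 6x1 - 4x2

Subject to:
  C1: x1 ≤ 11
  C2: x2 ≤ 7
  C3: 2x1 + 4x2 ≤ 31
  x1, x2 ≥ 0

At x1 = 0, x2 = 7, compute slack b - a·x for each constraint:
  C1: 11 − 0 = 11  (slack)
  C2: 7 − 7 = 0  (binding)
  C3: 31 − 28 = 3  (slack)

Optimal: x1 = 0, x2 = 7
Binding: C2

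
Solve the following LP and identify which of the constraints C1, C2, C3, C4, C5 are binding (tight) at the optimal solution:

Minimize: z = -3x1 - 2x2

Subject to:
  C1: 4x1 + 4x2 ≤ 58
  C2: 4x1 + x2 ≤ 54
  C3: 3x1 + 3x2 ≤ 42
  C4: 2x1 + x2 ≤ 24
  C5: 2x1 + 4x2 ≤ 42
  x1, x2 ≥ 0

At x1 = 10, x2 = 4, compute slack b - a·x for each constraint:
  C1: 58 − 56 = 2  (slack)
  C2: 54 − 44 = 10  (slack)
  C3: 42 − 42 = 0  (binding)
  C4: 24 − 24 = 0  (binding)
  C5: 42 − 36 = 6  (slack)

Optimal: x1 = 10, x2 = 4
Binding: C3, C4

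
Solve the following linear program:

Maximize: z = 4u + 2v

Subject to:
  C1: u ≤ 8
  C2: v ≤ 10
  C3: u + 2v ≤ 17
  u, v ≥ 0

Evaluate the objective at each vertex of the feasible region:
  z(0, 0) = 0
  z(8, 0) = 32
  z(8, 4.5) = 41  ←
  z(0, 8.5) = 17
The maximum is at u = 8, v = 4.5.

u = 8, v = 4.5, z = 41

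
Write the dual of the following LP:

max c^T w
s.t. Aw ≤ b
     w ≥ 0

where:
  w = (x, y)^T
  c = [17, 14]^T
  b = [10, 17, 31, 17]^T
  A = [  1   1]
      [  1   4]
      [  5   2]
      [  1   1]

Primal max cᵀx s.t. Ax ≤ b, x ≥ 0  →  Dual min bᵀy s.t. Aᵀy ≥ c, y ≥ 0.

Minimize: z = 10y1 + 17y2 + 31y3 + 17y4

Subject to:
  y1 + y2 + 5y3 + y4 ≥ 17
  y1 + 4y2 + 2y3 + y4 ≥ 14
  y1, y2, y3, y4 ≥ 0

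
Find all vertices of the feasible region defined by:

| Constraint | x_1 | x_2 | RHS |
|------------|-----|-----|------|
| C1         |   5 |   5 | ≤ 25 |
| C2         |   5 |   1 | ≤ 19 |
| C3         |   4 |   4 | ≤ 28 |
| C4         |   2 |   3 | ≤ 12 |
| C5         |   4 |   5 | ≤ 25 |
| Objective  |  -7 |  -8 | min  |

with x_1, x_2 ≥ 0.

(0, 0), (3.8, 0), (3.5, 1.5), (3, 2), (0, 4)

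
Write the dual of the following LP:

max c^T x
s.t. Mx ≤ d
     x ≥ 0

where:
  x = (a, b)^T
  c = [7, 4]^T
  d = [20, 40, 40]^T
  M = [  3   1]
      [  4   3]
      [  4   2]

Primal max cᵀx s.t. Ax ≤ b, x ≥ 0  →  Dual min bᵀy s.t. Aᵀy ≥ c, y ≥ 0.

Minimize: z = 20y1 + 40y2 + 40y3

Subject to:
  3y1 + 4y2 + 4y3 ≥ 7
  y1 + 3y2 + 2y3 ≥ 4
  y1, y2, y3 ≥ 0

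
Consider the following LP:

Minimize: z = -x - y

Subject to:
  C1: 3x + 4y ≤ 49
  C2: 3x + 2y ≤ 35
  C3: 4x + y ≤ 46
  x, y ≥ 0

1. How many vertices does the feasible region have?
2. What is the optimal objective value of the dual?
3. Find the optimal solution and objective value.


1. 5
2. -14
3. x = 7, y = 7, z = -14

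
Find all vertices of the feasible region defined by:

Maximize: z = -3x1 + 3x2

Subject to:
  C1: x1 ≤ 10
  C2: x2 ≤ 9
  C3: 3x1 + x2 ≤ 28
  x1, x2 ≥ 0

(0, 0), (9.333, 0), (6.333, 9), (0, 9)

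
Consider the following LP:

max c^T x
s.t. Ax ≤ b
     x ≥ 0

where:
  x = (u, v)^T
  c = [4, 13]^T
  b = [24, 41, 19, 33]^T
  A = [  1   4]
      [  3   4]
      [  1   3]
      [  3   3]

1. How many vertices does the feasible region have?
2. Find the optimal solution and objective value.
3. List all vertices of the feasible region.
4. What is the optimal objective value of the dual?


1. 5
2. u = 4, v = 5, z = 81
3. (0, 0), (11, 0), (7, 4), (4, 5), (0, 6)
4. 81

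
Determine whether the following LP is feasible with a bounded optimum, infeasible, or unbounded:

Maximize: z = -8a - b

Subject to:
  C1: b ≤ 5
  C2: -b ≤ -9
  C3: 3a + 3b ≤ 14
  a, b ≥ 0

Infeasible (no feasible solution exists)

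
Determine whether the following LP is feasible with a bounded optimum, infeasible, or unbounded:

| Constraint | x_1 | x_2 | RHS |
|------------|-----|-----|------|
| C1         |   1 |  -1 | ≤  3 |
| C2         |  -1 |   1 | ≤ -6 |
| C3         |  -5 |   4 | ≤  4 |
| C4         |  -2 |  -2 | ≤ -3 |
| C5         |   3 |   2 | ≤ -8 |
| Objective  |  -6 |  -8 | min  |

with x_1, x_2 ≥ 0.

Infeasible (no feasible solution exists)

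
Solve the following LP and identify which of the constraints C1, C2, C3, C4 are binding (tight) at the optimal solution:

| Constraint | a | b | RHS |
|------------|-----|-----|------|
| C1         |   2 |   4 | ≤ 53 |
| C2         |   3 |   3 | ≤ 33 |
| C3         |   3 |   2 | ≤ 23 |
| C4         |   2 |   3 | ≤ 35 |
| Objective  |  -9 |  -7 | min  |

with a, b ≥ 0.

At a = 1, b = 10, compute slack b - a·x for each constraint:
  C1: 53 − 42 = 11  (slack)
  C2: 33 − 33 = 0  (binding)
  C3: 23 − 23 = 0  (binding)
  C4: 35 − 32 = 3  (slack)

Optimal: a = 1, b = 10
Binding: C2, C3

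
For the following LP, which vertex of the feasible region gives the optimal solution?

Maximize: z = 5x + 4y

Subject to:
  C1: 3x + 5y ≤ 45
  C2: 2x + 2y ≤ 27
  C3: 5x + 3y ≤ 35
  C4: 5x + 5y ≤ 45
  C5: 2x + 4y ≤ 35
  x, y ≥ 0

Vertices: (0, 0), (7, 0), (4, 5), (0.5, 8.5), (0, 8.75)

Evaluate the objective at each vertex of the feasible region:
  z(0, 0) = 0
  z(7, 0) = 35
  z(4, 5) = 40  ←
  z(0.5, 8.5) = 36.5
  z(0, 8.75) = 35
The maximum is at x = 4, y = 5.

(4, 5)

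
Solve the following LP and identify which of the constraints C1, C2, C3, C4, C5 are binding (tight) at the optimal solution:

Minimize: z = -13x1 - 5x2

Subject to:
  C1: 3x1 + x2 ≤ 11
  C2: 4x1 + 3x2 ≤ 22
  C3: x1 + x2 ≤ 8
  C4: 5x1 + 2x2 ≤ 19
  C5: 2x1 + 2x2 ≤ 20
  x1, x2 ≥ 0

At x1 = 3, x2 = 2, compute slack b - a·x for each constraint:
  C1: 11 − 11 = 0  (binding)
  C2: 22 − 18 = 4  (slack)
  C3: 8 − 5 = 3  (slack)
  C4: 19 − 19 = 0  (binding)
  C5: 20 − 10 = 10  (slack)

Optimal: x1 = 3, x2 = 2
Binding: C1, C4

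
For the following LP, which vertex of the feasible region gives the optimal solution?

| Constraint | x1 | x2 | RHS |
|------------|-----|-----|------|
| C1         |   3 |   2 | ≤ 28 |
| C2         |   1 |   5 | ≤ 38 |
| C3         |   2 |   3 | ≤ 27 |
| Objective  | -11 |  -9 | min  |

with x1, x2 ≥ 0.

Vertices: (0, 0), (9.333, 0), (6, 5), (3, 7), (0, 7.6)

Evaluate the objective at each vertex of the feasible region:
  z(0, 0) = 0
  z(9.333, 0) = -102.7
  z(6, 5) = -111  ←
  z(3, 7) = -96
  z(0, 7.6) = -68.4
The minimum is at x1 = 6, x2 = 5.

(6, 5)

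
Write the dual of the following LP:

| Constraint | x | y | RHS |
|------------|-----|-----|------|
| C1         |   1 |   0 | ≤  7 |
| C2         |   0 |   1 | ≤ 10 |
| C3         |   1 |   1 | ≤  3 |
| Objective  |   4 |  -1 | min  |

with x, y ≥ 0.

Primal min cᵀx s.t. Ax ≤ b, x ≥ 0  →  Dual max −bᵀy s.t. Aᵀy ≥ −c, y ≥ 0.

Maximize: z = -7y1 - 10y2 - 3y3

Subject to:
  y1 + y3 ≥ -4
  y2 + y3 ≥ 1
  y1, y2, y3 ≥ 0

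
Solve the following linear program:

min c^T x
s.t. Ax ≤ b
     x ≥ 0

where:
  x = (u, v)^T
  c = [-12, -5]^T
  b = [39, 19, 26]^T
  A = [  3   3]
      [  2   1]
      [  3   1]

Evaluate the objective at each vertex of the feasible region:
  z(0, 0) = 0
  z(8.667, 0) = -104
  z(7, 5) = -109  ←
  z(6, 7) = -107
  z(0, 13) = -65
The minimum is at u = 7, v = 5.

u = 7, v = 5, z = -109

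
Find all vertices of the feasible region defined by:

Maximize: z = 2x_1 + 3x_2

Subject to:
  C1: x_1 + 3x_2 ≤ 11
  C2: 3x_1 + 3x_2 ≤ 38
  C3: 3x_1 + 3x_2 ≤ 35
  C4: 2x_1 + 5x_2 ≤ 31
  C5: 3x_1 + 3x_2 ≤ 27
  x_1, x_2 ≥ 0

(0, 0), (9, 0), (8, 1), (0, 3.667)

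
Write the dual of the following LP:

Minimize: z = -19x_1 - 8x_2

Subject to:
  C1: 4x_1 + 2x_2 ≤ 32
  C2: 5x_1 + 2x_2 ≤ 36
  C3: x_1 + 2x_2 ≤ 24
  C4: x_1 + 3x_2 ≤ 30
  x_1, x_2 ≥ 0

Primal min cᵀx s.t. Ax ≤ b, x ≥ 0  →  Dual max −bᵀy s.t. Aᵀy ≥ −c, y ≥ 0.

Maximize: z = -32y1 - 36y2 - 24y3 - 30y4

Subject to:
  4y1 + 5y2 + y3 + y4 ≥ 19
  2y1 + 2y2 + 2y3 + 3y4 ≥ 8
  y1, y2, y3, y4 ≥ 0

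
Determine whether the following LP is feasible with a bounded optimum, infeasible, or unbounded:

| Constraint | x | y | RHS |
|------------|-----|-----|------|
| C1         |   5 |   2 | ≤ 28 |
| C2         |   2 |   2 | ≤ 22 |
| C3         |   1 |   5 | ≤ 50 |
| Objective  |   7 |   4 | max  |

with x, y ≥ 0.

Feasible with a bounded optimal solution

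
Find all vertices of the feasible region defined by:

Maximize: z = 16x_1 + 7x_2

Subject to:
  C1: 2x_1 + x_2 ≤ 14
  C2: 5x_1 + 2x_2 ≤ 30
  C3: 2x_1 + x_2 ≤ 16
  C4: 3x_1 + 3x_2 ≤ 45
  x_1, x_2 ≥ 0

(0, 0), (6, 0), (2, 10), (0, 14)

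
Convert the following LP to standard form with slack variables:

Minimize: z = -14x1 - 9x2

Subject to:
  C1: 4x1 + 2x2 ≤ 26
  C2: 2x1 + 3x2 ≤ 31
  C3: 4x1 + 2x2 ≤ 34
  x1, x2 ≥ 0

min z = -14x1 - 9x2

s.t.
  4x1 + 2x2 + s1 = 26
  2x1 + 3x2 + s2 = 31
  4x1 + 2x2 + s3 = 34
  x1, x2, s1, s2, s3 ≥ 0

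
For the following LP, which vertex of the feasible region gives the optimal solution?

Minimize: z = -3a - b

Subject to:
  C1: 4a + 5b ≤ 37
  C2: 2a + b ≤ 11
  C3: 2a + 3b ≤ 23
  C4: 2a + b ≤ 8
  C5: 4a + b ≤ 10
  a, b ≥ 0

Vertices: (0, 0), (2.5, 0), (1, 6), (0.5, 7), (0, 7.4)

Evaluate the objective at each vertex of the feasible region:
  z(0, 0) = 0
  z(2.5, 0) = -7.5
  z(1, 6) = -9  ←
  z(0.5, 7) = -8.5
  z(0, 7.4) = -7.4
The minimum is at a = 1, b = 6.

(1, 6)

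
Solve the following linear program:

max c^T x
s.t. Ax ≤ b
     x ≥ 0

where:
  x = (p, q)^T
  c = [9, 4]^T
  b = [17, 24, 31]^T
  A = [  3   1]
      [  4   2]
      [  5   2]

Evaluate the objective at each vertex of the feasible region:
  z(0, 0) = 0
  z(5.667, 0) = 51
  z(5, 2) = 53  ←
  z(0, 12) = 48
The maximum is at p = 5, q = 2.

p = 5, q = 2, z = 53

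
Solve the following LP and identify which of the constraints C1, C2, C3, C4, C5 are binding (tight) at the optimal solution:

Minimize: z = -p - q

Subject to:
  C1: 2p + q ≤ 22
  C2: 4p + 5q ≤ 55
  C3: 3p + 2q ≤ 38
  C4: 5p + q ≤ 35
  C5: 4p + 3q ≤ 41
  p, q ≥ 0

At p = 5, q = 7, compute slack b - a·x for each constraint:
  C1: 22 − 17 = 5  (slack)
  C2: 55 − 55 = 0  (binding)
  C3: 38 − 29 = 9  (slack)
  C4: 35 − 32 = 3  (slack)
  C5: 41 − 41 = 0  (binding)

Optimal: p = 5, q = 7
Binding: C2, C5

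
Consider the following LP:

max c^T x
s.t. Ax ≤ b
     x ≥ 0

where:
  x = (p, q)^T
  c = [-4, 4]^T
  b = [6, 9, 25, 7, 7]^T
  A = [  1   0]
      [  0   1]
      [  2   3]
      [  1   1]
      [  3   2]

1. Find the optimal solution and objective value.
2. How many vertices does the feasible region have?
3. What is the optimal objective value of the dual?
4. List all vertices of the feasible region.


1. p = 0, q = 3.5, z = 14
2. 3
3. 14
4. (0, 0), (2.333, 0), (0, 3.5)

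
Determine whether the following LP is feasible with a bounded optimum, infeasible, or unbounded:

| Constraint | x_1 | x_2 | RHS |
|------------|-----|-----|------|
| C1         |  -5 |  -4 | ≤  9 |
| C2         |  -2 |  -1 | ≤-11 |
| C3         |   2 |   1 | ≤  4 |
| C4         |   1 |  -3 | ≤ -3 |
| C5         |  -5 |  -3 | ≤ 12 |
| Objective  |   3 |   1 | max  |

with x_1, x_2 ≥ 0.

Infeasible (no feasible solution exists)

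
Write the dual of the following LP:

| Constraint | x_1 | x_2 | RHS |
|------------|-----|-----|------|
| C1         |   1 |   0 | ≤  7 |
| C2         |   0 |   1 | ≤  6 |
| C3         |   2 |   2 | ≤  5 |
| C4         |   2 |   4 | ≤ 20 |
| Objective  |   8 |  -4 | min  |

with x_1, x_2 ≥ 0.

Primal min cᵀx s.t. Ax ≤ b, x ≥ 0  →  Dual max −bᵀy s.t. Aᵀy ≥ −c, y ≥ 0.

Maximize: z = -7y1 - 6y2 - 5y3 - 20y4

Subject to:
  y1 + 2y3 + 2y4 ≥ -8
  y2 + 2y3 + 4y4 ≥ 4
  y1, y2, y3, y4 ≥ 0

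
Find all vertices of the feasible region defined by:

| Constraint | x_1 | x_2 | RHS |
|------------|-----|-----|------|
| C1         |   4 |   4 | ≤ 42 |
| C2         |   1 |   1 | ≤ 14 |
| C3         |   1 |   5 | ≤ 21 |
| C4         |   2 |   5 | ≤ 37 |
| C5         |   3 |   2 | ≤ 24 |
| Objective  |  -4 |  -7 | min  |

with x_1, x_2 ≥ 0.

(0, 0), (8, 0), (6, 3), (0, 4.2)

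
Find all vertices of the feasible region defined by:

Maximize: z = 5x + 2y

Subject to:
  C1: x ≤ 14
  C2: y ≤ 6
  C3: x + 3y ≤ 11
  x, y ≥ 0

(0, 0), (11, 0), (0, 3.667)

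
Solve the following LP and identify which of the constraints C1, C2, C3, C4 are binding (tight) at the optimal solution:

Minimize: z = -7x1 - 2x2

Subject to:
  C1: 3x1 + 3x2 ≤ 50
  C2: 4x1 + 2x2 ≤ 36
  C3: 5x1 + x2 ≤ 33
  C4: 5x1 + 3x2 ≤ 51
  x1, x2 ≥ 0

At x1 = 5, x2 = 8, compute slack b - a·x for each constraint:
  C1: 50 − 39 = 11  (slack)
  C2: 36 − 36 = 0  (binding)
  C3: 33 − 33 = 0  (binding)
  C4: 51 − 49 = 2  (slack)

Optimal: x1 = 5, x2 = 8
Binding: C2, C3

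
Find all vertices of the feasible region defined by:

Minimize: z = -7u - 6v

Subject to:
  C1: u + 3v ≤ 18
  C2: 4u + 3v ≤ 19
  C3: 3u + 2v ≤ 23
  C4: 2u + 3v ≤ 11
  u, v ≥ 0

(0, 0), (4.75, 0), (4, 1), (0, 3.667)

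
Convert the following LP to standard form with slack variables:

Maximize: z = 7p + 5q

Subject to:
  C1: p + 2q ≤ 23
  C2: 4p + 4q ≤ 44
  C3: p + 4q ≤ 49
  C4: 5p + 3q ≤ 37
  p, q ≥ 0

max z = 7p + 5q

s.t.
  p + 2q + s1 = 23
  4p + 4q + s2 = 44
  p + 4q + s3 = 49
  5p + 3q + s4 = 37
  p, q, s1, s2, s3, s4 ≥ 0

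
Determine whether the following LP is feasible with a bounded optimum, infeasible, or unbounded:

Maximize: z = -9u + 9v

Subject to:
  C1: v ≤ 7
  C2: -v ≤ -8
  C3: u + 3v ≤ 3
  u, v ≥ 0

Infeasible (no feasible solution exists)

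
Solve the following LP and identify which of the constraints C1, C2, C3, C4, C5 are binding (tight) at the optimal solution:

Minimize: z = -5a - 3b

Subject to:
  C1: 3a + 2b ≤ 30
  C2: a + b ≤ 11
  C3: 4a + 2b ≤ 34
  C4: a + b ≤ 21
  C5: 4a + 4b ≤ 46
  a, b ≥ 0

At a = 6, b = 5, compute slack b - a·x for each constraint:
  C1: 30 − 28 = 2  (slack)
  C2: 11 − 11 = 0  (binding)
  C3: 34 − 34 = 0  (binding)
  C4: 21 − 11 = 10  (slack)
  C5: 46 − 44 = 2  (slack)

Optimal: a = 6, b = 5
Binding: C2, C3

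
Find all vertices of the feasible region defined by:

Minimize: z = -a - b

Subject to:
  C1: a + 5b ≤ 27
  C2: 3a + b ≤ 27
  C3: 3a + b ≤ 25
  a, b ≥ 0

(0, 0), (8.333, 0), (7, 4), (0, 5.4)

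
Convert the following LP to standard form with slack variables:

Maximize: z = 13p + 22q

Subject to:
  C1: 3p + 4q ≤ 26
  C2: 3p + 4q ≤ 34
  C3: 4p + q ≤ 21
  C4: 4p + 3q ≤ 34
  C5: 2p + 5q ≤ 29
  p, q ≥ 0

max z = 13p + 22q

s.t.
  3p + 4q + s1 = 26
  3p + 4q + s2 = 34
  4p + q + s3 = 21
  4p + 3q + s4 = 34
  2p + 5q + s5 = 29
  p, q, s1, s2, s3, s4, s5 ≥ 0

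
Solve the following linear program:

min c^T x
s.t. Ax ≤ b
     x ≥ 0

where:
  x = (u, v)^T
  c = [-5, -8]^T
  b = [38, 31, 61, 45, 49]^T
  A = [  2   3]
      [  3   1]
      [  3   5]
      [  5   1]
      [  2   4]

Evaluate the objective at each vertex of the feasible region:
  z(0, 0) = 0
  z(9, 0) = -45
  z(7.462, 7.692) = -98.85
  z(7, 8) = -99  ←
  z(0, 12.2) = -97.6
The minimum is at u = 7, v = 8.

u = 7, v = 8, z = -99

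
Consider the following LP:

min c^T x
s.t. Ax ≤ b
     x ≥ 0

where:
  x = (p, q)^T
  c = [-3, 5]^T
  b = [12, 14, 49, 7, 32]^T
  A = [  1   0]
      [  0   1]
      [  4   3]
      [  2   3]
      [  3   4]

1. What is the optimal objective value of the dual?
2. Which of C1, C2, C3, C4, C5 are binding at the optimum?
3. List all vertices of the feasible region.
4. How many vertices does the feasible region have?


1. -10.5
2. C4
3. (0, 0), (3.5, 0), (0, 2.333)
4. 3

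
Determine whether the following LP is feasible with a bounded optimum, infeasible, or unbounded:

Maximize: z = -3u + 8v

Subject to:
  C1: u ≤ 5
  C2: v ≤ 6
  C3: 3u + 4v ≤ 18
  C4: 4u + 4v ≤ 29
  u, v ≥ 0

Feasible with a bounded optimal solution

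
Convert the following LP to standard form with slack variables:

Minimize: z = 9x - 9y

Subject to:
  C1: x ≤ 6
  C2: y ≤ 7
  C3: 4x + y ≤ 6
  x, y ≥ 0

min z = 9x - 9y

s.t.
  x + s1 = 6
  y + s2 = 7
  4x + y + s3 = 6
  x, y, s1, s2, s3 ≥ 0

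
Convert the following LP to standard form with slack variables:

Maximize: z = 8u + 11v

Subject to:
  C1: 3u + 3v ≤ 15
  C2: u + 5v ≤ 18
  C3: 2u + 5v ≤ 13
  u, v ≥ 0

max z = 8u + 11v

s.t.
  3u + 3v + s1 = 15
  u + 5v + s2 = 18
  2u + 5v + s3 = 13
  u, v, s1, s2, s3 ≥ 0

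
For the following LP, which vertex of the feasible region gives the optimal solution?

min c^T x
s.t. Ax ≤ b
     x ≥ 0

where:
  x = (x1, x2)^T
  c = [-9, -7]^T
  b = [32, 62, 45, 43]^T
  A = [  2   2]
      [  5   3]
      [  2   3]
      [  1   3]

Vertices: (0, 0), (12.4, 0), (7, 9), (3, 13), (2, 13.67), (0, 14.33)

Evaluate the objective at each vertex of the feasible region:
  z(0, 0) = 0
  z(12.4, 0) = -111.6
  z(7, 9) = -126  ←
  z(3, 13) = -118
  z(2, 13.67) = -113.7
  z(0, 14.33) = -100.3
The minimum is at x1 = 7, x2 = 9.

(7, 9)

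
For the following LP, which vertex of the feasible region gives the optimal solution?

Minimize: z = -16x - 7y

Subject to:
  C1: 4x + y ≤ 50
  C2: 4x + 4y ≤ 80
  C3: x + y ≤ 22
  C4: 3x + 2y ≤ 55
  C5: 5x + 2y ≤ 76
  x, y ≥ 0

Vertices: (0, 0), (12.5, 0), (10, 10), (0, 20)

Evaluate the objective at each vertex of the feasible region:
  z(0, 0) = 0
  z(12.5, 0) = -200
  z(10, 10) = -230  ←
  z(0, 20) = -140
The minimum is at x = 10, y = 10.

(10, 10)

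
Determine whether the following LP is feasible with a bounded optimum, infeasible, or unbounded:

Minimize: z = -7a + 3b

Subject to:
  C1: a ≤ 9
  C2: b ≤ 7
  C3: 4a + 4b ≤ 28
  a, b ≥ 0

Feasible with a bounded optimal solution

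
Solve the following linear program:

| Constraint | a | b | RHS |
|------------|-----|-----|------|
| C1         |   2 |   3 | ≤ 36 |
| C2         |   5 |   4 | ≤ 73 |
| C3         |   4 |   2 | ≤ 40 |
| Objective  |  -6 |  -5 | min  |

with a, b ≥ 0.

Evaluate the objective at each vertex of the feasible region:
  z(0, 0) = 0
  z(10, 0) = -60
  z(6, 8) = -76  ←
  z(0, 12) = -60
The minimum is at a = 6, b = 8.

a = 6, b = 8, z = -76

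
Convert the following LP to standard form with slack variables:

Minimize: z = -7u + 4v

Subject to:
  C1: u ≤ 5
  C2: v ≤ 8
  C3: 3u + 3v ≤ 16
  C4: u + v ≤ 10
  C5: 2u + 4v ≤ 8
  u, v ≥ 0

min z = -7u + 4v

s.t.
  u + s1 = 5
  v + s2 = 8
  3u + 3v + s3 = 16
  u + v + s4 = 10
  2u + 4v + s5 = 8
  u, v, s1, s2, s3, s4, s5 ≥ 0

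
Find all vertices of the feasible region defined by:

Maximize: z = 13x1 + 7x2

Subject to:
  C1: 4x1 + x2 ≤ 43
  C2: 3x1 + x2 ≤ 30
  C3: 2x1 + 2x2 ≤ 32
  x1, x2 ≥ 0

(0, 0), (10, 0), (7, 9), (0, 16)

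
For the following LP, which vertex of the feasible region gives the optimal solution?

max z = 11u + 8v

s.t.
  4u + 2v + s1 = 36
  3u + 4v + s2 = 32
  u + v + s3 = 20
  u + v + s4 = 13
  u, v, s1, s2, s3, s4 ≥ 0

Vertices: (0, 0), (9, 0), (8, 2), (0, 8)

Evaluate the objective at each vertex of the feasible region:
  z(0, 0) = 0
  z(9, 0) = 99
  z(8, 2) = 104  ←
  z(0, 8) = 64
The maximum is at u = 8, v = 2.

(8, 2)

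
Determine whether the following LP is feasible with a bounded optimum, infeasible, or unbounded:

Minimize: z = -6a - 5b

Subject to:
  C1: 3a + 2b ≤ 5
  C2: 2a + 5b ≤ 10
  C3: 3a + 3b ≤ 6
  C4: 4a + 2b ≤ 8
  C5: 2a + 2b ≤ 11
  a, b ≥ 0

Feasible with a bounded optimal solution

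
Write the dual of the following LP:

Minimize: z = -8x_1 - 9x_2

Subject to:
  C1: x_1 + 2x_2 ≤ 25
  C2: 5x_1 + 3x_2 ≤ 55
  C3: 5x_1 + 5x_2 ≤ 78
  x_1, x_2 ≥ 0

Primal min cᵀx s.t. Ax ≤ b, x ≥ 0  →  Dual max −bᵀy s.t. Aᵀy ≥ −c, y ≥ 0.

Maximize: z = -25y1 - 55y2 - 78y3

Subject to:
  y1 + 5y2 + 5y3 ≥ 8
  2y1 + 3y2 + 5y3 ≥ 9
  y1, y2, y3 ≥ 0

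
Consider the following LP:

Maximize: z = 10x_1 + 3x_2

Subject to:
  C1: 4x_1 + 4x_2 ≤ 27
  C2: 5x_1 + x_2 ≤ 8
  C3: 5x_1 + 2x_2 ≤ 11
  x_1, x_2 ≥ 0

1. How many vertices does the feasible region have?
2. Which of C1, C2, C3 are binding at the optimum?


1. 4
2. C2, C3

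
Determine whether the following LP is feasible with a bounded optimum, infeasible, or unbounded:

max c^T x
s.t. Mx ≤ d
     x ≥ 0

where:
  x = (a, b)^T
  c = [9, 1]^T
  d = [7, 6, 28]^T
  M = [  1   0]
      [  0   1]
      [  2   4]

Feasible with a bounded optimal solution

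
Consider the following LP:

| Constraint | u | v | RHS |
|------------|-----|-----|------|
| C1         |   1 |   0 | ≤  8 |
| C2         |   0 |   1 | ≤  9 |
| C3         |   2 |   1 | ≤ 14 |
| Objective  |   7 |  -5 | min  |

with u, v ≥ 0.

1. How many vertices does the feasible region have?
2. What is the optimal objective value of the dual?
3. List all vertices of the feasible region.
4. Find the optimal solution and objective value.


1. 4
2. -45
3. (0, 0), (7, 0), (2.5, 9), (0, 9)
4. u = 0, v = 9, z = -45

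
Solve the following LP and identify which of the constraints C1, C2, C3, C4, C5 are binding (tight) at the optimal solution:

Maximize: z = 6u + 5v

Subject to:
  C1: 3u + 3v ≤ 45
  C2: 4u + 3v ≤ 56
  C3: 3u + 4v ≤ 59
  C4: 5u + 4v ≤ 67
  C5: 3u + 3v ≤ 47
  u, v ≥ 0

At u = 7, v = 8, compute slack b - a·x for each constraint:
  C1: 45 − 45 = 0  (binding)
  C2: 56 − 52 = 4  (slack)
  C3: 59 − 53 = 6  (slack)
  C4: 67 − 67 = 0  (binding)
  C5: 47 − 45 = 2  (slack)

Optimal: u = 7, v = 8
Binding: C1, C4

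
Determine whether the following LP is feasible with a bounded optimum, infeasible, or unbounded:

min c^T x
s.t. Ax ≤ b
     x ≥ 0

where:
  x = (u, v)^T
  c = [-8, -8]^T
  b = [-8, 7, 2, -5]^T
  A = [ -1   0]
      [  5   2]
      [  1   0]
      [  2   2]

Infeasible (no feasible solution exists)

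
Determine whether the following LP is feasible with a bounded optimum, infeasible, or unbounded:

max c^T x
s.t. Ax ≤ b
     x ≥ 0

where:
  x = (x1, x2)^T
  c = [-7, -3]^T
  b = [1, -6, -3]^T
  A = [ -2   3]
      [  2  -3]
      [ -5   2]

Infeasible (no feasible solution exists)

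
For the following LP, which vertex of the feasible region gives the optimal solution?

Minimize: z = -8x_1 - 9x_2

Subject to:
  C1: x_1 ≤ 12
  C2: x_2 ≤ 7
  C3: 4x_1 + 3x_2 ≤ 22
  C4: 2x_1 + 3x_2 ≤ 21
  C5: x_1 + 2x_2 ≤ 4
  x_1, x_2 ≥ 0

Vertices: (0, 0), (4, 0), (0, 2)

Evaluate the objective at each vertex of the feasible region:
  z(0, 0) = 0
  z(4, 0) = -32  ←
  z(0, 2) = -18
The minimum is at x_1 = 4, x_2 = 0.

(4, 0)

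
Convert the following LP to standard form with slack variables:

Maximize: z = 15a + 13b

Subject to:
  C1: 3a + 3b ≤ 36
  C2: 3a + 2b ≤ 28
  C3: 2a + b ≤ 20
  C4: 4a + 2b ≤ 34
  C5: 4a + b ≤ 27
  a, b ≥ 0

max z = 15a + 13b

s.t.
  3a + 3b + s1 = 36
  3a + 2b + s2 = 28
  2a + b + s3 = 20
  4a + 2b + s4 = 34
  4a + b + s5 = 27
  a, b, s1, s2, s3, s4, s5 ≥ 0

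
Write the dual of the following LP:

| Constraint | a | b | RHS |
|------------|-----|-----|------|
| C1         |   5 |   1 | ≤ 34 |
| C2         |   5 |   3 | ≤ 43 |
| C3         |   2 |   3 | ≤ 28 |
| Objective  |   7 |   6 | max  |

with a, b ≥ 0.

Primal max cᵀx s.t. Ax ≤ b, x ≥ 0  →  Dual min bᵀy s.t. Aᵀy ≥ c, y ≥ 0.

Minimize: z = 34y1 + 43y2 + 28y3

Subject to:
  5y1 + 5y2 + 2y3 ≥ 7
  y1 + 3y2 + 3y3 ≥ 6
  y1, y2, y3 ≥ 0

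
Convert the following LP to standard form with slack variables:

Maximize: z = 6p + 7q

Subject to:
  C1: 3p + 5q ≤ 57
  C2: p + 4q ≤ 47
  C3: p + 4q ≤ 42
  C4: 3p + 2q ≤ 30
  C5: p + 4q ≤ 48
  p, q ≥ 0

max z = 6p + 7q

s.t.
  3p + 5q + s1 = 57
  p + 4q + s2 = 47
  p + 4q + s3 = 42
  3p + 2q + s4 = 30
  p + 4q + s5 = 48
  p, q, s1, s2, s3, s4, s5 ≥ 0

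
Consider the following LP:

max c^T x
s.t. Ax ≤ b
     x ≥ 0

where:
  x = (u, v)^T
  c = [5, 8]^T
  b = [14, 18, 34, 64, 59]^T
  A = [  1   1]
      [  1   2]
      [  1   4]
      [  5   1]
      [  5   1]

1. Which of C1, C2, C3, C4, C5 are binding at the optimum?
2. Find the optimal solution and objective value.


1. C1, C2
2. u = 10, v = 4, z = 82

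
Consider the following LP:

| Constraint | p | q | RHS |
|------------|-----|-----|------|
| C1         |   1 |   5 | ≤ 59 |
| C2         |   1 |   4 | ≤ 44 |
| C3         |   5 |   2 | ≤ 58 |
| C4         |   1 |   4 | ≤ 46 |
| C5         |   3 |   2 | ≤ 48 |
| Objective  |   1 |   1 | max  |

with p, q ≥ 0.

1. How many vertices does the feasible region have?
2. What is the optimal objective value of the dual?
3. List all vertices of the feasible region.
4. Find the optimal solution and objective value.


1. 4
2. 17
3. (0, 0), (11.6, 0), (8, 9), (0, 11)
4. p = 8, q = 9, z = 17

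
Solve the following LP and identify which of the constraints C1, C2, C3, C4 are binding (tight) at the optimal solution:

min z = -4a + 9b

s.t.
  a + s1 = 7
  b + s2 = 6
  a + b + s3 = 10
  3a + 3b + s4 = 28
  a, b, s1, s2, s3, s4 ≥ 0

At a = 7, b = 0, compute slack b - a·x for each constraint:
  C1: 7 − 7 = 0  (binding)
  C2: 6 − 0 = 6  (slack)
  C3: 10 − 7 = 3  (slack)
  C4: 28 − 21 = 7  (slack)

Optimal: a = 7, b = 0
Binding: C1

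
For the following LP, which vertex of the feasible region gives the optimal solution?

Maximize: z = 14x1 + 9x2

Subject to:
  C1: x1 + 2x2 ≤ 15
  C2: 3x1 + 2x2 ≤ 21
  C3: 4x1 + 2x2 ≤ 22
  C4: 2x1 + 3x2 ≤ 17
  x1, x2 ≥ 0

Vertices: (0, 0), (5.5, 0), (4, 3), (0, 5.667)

Evaluate the objective at each vertex of the feasible region:
  z(0, 0) = 0
  z(5.5, 0) = 77
  z(4, 3) = 83  ←
  z(0, 5.667) = 51
The maximum is at x1 = 4, x2 = 3.

(4, 3)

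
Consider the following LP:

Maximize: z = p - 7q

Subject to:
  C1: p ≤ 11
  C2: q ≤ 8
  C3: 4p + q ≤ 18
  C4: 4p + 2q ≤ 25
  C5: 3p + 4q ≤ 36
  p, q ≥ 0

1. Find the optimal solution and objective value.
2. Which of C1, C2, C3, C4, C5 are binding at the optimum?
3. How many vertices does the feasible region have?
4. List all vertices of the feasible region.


1. p = 4.5, q = 0, z = 4.5
2. C3
3. 5
4. (0, 0), (4.5, 0), (2.769, 6.923), (1.333, 8), (0, 8)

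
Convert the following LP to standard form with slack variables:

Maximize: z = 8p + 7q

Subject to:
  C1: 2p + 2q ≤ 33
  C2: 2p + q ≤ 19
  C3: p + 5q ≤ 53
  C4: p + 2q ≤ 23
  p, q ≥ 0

max z = 8p + 7q

s.t.
  2p + 2q + s1 = 33
  2p + q + s2 = 19
  p + 5q + s3 = 53
  p + 2q + s4 = 23
  p, q, s1, s2, s3, s4 ≥ 0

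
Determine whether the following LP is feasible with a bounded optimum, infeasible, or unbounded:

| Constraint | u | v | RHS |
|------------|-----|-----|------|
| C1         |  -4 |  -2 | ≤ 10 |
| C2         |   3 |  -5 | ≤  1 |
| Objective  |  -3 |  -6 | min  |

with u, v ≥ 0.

Unbounded (objective can decrease without bound)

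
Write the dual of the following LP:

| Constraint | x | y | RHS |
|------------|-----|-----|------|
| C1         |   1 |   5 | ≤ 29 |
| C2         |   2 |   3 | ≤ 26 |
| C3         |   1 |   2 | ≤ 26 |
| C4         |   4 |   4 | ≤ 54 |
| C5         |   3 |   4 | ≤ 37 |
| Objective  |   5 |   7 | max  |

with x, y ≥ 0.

Primal max cᵀx s.t. Ax ≤ b, x ≥ 0  →  Dual min bᵀy s.t. Aᵀy ≥ c, y ≥ 0.

Minimize: z = 29y1 + 26y2 + 26y3 + 54y4 + 37y5

Subject to:
  y1 + 2y2 + y3 + 4y4 + 3y5 ≥ 5
  5y1 + 3y2 + 2y3 + 4y4 + 4y5 ≥ 7
  y1, y2, y3, y4, y5 ≥ 0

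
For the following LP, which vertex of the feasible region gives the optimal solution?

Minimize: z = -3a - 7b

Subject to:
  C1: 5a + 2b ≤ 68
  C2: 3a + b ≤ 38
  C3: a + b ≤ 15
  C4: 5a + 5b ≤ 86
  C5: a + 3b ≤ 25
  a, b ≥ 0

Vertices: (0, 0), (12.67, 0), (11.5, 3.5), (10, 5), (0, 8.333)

Evaluate the objective at each vertex of the feasible region:
  z(0, 0) = 0
  z(12.67, 0) = -38
  z(11.5, 3.5) = -59
  z(10, 5) = -65  ←
  z(0, 8.333) = -58.33
The minimum is at a = 10, b = 5.

(10, 5)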